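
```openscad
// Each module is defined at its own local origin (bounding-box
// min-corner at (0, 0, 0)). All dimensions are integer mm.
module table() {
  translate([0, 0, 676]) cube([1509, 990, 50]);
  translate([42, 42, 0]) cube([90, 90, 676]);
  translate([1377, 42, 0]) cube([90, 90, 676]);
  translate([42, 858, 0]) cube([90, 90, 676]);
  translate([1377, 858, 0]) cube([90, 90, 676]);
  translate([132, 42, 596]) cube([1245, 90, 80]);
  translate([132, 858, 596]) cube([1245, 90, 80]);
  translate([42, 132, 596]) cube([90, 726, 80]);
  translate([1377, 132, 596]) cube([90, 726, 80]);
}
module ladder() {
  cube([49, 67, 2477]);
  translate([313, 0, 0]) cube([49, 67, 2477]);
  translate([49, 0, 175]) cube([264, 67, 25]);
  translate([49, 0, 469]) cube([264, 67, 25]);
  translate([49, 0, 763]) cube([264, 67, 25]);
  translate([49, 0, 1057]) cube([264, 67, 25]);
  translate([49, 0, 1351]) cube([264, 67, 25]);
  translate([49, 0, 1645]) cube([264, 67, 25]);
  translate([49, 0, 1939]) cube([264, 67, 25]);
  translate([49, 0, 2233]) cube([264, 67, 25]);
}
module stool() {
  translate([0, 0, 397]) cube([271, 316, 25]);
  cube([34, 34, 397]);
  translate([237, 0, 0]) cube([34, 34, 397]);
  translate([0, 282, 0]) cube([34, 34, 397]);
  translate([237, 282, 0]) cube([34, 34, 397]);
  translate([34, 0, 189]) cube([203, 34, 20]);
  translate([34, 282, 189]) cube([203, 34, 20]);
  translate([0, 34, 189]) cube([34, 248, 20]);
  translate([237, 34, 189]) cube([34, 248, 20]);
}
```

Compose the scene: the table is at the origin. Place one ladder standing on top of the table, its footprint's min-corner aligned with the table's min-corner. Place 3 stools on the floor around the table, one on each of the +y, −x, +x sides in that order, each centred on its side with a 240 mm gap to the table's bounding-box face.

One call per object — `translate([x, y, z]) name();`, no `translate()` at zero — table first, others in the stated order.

table();
translate([0, 0, 726]) ladder();
translate([619, 1230, 0]) stool();
translate([-511, 337, 0]) stool();
translate([1749, 337, 0]) stool();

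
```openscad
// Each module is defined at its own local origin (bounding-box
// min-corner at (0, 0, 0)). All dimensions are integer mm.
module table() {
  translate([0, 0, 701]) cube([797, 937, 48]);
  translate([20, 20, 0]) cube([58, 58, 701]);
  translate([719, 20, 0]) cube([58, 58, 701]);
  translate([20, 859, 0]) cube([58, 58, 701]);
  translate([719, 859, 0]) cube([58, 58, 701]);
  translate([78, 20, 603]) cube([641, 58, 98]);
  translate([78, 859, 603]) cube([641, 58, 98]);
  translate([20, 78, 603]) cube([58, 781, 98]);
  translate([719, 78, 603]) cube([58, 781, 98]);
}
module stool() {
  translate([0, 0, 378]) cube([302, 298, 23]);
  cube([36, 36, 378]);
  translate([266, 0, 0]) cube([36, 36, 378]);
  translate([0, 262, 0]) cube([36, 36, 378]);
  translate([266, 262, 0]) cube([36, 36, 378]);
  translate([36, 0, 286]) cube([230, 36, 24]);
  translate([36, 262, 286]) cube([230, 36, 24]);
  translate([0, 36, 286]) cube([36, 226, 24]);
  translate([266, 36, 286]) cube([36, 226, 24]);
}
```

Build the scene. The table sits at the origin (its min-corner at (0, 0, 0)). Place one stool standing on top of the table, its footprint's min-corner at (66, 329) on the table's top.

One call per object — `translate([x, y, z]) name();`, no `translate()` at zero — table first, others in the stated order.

table();
translate([66, 329, 749]) stool();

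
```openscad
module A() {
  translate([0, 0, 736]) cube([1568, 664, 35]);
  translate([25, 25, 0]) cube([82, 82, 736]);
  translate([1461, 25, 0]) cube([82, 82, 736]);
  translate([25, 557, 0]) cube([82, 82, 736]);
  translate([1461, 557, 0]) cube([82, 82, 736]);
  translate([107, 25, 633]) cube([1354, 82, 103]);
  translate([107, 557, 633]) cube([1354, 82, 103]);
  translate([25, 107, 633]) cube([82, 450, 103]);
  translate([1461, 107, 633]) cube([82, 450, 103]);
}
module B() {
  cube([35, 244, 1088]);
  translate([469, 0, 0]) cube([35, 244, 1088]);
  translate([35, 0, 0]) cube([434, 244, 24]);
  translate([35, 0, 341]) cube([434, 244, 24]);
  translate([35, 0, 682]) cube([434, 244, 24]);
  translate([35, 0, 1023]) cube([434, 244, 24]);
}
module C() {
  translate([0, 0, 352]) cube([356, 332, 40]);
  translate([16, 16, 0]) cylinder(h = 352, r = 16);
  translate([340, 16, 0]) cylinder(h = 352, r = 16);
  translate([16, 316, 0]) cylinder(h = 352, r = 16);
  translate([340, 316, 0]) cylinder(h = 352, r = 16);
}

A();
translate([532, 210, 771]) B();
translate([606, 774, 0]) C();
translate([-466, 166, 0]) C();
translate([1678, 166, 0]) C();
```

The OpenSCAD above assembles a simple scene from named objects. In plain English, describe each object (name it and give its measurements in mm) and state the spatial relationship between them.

A is a table: top 1568 mm (x) × 664 mm (y), 35 mm thick, upper face at z = 771 mm, on four 82×82 mm square legs, each inset 25 mm from the nearest pair of top edges, running from z = 0 to the bottom of the top. Four apron rails, 82 mm thick and 103 mm tall, run between adjacent legs with their top edges flush with the underside of the top and their outer faces flush with the legs' outer faces.

B is a bookshelf 504 mm wide overall, 244 mm deep and 1088 mm tall. The two sides are 35 mm thick vertical panels. 4 horizontal shelves of 24 mm thickness span between the inner faces of the sides; the lowest shelf sits on the floor and shelves are stacked with a clear vertical gap of 317 mm between each pair.

C is a four-legged stool. The seat is a 356×332×40 mm slab whose top surface is at z = 392 mm; four round legs, each 32 mm in diameter, run from the floor (z = 0) to the underside of the seat, each leg's axis is inset half a diameter from the nearest pair of seat edges (so the leg's bounding box is flush with the corner).

The bookshelf is on top of the table, centred. Three stools sit around the table at the +y, −x, +x sides.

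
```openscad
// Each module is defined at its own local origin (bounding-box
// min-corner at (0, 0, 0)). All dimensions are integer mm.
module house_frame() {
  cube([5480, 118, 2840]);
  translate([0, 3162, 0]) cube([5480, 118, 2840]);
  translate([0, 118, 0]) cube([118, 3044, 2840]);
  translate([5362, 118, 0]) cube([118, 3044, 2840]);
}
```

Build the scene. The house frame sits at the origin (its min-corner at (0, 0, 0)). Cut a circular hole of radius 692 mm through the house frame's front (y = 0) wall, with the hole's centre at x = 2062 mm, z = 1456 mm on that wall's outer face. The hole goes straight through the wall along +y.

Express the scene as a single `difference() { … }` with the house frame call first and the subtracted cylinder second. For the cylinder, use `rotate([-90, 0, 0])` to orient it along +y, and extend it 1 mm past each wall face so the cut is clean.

difference() {
  house_frame();
  translate([2062, -1, 1456]) rotate([-90, 0, 0]) cylinder(h = 120, r = 692);
}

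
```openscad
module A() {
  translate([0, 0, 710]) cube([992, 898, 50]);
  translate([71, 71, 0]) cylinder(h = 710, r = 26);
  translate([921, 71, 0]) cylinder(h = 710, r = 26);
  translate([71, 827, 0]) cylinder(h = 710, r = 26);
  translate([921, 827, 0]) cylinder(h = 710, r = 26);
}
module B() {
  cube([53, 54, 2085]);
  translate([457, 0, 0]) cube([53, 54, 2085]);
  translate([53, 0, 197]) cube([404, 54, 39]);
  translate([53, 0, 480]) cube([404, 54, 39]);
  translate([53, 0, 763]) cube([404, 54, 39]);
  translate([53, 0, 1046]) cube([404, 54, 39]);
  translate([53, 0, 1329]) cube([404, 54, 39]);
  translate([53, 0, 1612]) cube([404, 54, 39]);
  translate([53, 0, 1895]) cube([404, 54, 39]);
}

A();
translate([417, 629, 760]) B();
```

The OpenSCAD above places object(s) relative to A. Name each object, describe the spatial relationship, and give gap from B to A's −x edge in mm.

A is a table. B is a ladder. The ladder is on top of the table. The gap from the ladder to the table's −x edge is 417 mm.

The ladder's min-x is at 417; the table's min-x is 0; gap = 417 mm.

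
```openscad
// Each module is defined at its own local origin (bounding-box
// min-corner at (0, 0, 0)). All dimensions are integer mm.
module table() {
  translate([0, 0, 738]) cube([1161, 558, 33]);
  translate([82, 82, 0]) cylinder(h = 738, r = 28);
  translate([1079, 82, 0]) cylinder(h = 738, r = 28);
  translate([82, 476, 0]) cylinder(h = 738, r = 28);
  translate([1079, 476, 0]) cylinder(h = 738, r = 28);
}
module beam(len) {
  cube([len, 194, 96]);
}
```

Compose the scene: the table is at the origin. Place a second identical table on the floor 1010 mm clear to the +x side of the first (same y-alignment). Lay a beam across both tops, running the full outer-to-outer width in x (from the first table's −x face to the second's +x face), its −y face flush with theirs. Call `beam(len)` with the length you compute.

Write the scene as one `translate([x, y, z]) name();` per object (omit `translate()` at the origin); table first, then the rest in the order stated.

table();
translate([2171, 0, 0]) table();
translate([0, 0, 771]) beam(3332);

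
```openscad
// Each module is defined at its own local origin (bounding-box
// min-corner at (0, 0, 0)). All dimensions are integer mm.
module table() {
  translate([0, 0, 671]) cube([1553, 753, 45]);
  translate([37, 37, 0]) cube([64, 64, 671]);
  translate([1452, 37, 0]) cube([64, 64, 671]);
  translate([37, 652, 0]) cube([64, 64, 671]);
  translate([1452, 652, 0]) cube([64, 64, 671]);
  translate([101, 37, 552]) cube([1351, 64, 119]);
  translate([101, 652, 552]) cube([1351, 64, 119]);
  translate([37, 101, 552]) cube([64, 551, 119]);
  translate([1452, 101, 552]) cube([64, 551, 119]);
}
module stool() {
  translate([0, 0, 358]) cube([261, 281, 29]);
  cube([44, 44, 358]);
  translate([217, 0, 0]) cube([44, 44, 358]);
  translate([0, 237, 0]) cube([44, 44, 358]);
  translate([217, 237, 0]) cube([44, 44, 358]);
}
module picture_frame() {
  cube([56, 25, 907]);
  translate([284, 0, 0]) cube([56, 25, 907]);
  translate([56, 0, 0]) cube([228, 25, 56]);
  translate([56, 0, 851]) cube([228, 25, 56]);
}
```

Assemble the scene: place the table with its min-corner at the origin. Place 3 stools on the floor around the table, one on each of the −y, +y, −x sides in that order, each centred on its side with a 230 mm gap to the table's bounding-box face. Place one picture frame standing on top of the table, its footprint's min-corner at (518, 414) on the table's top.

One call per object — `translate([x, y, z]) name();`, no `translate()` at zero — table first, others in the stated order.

table();
translate([646, -511, 0]) stool();
translate([646, 983, 0]) stool();
translate([-491, 236, 0]) stool();
translate([518, 414, 716]) picture_frame();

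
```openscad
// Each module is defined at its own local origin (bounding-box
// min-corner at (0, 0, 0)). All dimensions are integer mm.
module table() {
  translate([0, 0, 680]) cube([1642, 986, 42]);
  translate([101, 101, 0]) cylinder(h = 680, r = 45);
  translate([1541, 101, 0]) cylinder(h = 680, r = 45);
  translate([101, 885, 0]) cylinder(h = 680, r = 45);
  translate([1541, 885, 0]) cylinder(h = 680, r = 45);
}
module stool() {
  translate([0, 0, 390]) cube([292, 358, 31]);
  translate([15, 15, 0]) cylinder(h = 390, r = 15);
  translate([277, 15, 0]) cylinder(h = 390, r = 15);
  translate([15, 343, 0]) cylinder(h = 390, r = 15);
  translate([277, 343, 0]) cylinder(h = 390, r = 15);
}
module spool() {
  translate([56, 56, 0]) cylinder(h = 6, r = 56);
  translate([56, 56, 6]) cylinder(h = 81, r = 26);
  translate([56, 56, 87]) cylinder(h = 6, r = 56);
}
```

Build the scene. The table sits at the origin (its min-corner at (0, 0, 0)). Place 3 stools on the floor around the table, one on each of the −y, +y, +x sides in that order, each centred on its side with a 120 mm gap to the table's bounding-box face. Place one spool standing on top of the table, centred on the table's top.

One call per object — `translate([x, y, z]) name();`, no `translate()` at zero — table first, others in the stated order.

table();
translate([675, -478, 0]) stool();
translate([675, 1106, 0]) stool();
translate([1762, 314, 0]) stool();
translate([765, 437, 722]) spool();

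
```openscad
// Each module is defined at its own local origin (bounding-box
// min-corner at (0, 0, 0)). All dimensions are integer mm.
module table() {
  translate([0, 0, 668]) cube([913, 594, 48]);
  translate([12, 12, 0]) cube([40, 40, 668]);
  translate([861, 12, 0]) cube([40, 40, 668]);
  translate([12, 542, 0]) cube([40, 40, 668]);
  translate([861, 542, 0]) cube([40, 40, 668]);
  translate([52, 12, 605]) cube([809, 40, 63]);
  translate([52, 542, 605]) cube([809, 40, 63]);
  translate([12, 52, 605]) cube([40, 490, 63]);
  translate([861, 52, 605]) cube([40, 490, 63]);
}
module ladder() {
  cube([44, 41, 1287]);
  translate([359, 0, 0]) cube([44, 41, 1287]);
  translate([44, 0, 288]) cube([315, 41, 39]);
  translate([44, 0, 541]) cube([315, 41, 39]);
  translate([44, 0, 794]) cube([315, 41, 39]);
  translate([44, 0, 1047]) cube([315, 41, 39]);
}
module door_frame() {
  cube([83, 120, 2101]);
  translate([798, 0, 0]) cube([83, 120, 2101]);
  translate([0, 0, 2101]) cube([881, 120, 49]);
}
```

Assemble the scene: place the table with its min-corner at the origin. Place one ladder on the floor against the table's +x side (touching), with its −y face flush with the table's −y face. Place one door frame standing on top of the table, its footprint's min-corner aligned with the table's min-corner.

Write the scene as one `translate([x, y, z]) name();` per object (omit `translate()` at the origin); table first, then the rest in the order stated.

table();
translate([913, 0, 0]) ladder();
translate([0, 0, 716]) door_frame();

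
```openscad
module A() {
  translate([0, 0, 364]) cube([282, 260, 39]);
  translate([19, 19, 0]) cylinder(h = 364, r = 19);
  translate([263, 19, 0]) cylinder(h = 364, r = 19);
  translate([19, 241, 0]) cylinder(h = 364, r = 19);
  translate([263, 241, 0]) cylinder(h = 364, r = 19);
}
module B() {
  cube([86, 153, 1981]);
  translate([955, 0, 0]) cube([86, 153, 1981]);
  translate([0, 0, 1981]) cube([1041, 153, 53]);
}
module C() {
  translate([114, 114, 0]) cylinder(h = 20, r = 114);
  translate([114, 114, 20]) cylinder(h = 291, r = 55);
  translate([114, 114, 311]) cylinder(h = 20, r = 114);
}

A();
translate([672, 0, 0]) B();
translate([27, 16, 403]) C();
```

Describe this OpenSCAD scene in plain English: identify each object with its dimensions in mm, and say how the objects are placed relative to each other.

A is a four-legged stool. The seat is a 282×260×39 mm slab whose top surface is at z = 403 mm; four round legs, each 38 mm in diameter, run from the floor (z = 0) to the underside of the seat, each leg's axis is inset half a diameter from the nearest pair of seat edges (so the leg's bounding box is flush with the corner).

B is a rectangular door frame: two vertical jambs of 86×153 mm section, 1981 mm tall, with a clear opening 869 mm wide between their inner faces. A header 53 mm tall and 153 mm deep lies on top of the jambs and spans the full outside width.

C is a spool: two coaxial disc flanges of radius 114 mm and thickness 20 mm, joined by a core cylinder of radius 55 mm and height 291 mm. The lower flange rests on z = 0 and the three cylinders share a vertical axis.

The door frame is on the floor beside the stool on its +x side. The spool is on top of the stool, centred.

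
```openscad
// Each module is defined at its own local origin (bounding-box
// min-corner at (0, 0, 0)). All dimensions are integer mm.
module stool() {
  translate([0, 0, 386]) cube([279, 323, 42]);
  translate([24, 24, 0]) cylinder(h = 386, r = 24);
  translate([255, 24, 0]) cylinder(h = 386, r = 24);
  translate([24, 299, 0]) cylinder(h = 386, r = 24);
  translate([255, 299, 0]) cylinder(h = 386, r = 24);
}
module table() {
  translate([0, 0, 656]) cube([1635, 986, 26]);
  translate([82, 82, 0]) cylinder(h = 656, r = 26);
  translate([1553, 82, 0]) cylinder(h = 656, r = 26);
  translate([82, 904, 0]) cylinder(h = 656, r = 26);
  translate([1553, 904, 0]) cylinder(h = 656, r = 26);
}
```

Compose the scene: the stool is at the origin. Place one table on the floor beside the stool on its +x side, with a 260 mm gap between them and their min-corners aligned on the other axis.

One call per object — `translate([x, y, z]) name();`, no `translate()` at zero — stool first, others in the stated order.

stool();
translate([539, 0, 0]) table();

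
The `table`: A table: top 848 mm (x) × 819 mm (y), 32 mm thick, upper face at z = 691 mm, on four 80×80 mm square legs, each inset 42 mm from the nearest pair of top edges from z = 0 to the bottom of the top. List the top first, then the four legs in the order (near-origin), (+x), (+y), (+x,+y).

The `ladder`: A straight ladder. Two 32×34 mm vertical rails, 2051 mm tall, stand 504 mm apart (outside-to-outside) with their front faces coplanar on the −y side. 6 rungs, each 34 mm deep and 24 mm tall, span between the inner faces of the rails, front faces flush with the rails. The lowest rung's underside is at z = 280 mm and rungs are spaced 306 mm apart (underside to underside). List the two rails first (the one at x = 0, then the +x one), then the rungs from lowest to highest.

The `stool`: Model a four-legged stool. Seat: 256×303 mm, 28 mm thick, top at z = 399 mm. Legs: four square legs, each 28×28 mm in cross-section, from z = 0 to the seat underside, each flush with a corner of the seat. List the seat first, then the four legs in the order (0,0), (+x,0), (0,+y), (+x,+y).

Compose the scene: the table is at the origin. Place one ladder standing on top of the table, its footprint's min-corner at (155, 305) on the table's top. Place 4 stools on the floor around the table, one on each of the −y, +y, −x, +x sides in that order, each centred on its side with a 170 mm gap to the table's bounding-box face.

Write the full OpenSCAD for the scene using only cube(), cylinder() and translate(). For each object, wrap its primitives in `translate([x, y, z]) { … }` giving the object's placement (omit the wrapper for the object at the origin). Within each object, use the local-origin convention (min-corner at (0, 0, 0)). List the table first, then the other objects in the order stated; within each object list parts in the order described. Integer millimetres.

translate([0, 0, 659]) cube([848, 819, 32]);
translate([42, 42, 0]) cube([80, 80, 659]);
translate([726, 42, 0]) cube([80, 80, 659]);
translate([42, 697, 0]) cube([80, 80, 659]);
translate([726, 697, 0]) cube([80, 80, 659]);
translate([155, 305, 691]) {
  cube([32, 34, 2051]);
  translate([472, 0, 0]) cube([32, 34, 2051]);
  translate([32, 0, 280]) cube([440, 34, 24]);
  translate([32, 0, 586]) cube([440, 34, 24]);
  translate([32, 0, 892]) cube([440, 34, 24]);
  translate([32, 0, 1198]) cube([440, 34, 24]);
  translate([32, 0, 1504]) cube([440, 34, 24]);
  translate([32, 0, 1810]) cube([440, 34, 24]);
}
translate([296, -473, 0]) {
  translate([0, 0, 371]) cube([256, 303, 28]);
  cube([28, 28, 371]);
  translate([228, 0, 0]) cube([28, 28, 371]);
  translate([0, 275, 0]) cube([28, 28, 371]);
  translate([228, 275, 0]) cube([28, 28, 371]);
}
translate([296, 989, 0]) {
  translate([0, 0, 371]) cube([256, 303, 28]);
  cube([28, 28, 371]);
  translate([228, 0, 0]) cube([28, 28, 371]);
  translate([0, 275, 0]) cube([28, 28, 371]);
  translate([228, 275, 0]) cube([28, 28, 371]);
}
translate([-426, 258, 0]) {
  translate([0, 0, 371]) cube([256, 303, 28]);
  cube([28, 28, 371]);
  translate([228, 0, 0]) cube([28, 28, 371]);
  translate([0, 275, 0]) cube([28, 28, 371]);
  translate([228, 275, 0]) cube([28, 28, 371]);
}
translate([1018, 258, 0]) {
  translate([0, 0, 371]) cube([256, 303, 28]);
  cube([28, 28, 371]);
  translate([228, 0, 0]) cube([28, 28, 371]);
  translate([0, 275, 0]) cube([28, 28, 371]);
  translate([228, 275, 0]) cube([28, 28, 371]);
}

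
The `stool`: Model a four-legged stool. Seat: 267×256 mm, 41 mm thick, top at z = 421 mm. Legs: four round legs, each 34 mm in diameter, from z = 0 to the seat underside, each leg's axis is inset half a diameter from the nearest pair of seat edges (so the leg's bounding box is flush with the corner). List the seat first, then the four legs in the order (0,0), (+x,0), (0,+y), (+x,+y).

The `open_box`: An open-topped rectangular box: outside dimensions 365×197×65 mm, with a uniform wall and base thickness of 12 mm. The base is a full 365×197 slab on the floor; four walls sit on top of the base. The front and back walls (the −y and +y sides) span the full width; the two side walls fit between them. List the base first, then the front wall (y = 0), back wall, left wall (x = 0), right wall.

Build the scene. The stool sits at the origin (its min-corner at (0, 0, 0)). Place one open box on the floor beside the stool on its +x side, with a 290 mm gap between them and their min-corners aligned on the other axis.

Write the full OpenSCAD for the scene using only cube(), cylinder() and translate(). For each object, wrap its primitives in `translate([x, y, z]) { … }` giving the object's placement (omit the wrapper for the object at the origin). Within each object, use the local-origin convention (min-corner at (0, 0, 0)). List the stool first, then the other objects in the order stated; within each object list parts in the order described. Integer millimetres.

translate([0, 0, 380]) cube([267, 256, 41]);
translate([17, 17, 0]) cylinder(h = 380, r = 17);
translate([250, 17, 0]) cylinder(h = 380, r = 17);
translate([17, 239, 0]) cylinder(h = 380, r = 17);
translate([250, 239, 0]) cylinder(h = 380, r = 17);
translate([557, 0, 0]) {
  cube([365, 197, 12]);
  translate([0, 0, 12]) cube([365, 12, 53]);
  translate([0, 185, 12]) cube([365, 12, 53]);
  translate([0, 12, 12]) cube([12, 173, 53]);
  translate([353, 12, 12]) cube([12, 173, 53]);
}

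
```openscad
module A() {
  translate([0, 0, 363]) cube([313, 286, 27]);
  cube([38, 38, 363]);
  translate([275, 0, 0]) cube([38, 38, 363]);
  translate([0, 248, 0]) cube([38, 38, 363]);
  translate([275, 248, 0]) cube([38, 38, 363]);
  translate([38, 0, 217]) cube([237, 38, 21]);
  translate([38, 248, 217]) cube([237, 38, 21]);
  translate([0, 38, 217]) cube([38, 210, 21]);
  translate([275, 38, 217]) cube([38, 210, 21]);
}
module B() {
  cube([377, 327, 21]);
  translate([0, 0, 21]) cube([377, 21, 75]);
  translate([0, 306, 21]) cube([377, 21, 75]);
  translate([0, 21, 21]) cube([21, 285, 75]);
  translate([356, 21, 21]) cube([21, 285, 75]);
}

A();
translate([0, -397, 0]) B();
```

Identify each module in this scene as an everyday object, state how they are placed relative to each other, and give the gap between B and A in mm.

The open box's nearest face is 70 mm from the stool's −y face.

A is a stool. B is an open box. The open box is on the floor beside the stool on its −y side. The gap between the open box and the stool is 70 mm.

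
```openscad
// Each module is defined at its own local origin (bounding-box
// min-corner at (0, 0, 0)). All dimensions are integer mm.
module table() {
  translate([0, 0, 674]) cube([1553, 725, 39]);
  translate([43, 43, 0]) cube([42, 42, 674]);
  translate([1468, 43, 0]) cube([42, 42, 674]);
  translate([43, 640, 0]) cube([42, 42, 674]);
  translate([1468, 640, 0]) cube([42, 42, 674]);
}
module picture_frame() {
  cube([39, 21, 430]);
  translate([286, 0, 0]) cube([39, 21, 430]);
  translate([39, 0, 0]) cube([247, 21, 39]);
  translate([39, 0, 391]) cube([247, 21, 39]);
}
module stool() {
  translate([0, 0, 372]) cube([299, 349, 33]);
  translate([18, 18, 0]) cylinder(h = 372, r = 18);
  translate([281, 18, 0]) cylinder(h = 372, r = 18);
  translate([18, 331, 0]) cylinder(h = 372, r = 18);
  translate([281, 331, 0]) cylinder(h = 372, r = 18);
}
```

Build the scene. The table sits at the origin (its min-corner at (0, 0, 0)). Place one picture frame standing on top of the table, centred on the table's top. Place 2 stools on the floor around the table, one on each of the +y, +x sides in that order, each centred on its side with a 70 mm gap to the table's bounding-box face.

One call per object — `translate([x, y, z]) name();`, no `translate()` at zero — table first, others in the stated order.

table();
translate([614, 352, 713]) picture_frame();
translate([627, 795, 0]) stool();
translate([1623, 188, 0]) stool();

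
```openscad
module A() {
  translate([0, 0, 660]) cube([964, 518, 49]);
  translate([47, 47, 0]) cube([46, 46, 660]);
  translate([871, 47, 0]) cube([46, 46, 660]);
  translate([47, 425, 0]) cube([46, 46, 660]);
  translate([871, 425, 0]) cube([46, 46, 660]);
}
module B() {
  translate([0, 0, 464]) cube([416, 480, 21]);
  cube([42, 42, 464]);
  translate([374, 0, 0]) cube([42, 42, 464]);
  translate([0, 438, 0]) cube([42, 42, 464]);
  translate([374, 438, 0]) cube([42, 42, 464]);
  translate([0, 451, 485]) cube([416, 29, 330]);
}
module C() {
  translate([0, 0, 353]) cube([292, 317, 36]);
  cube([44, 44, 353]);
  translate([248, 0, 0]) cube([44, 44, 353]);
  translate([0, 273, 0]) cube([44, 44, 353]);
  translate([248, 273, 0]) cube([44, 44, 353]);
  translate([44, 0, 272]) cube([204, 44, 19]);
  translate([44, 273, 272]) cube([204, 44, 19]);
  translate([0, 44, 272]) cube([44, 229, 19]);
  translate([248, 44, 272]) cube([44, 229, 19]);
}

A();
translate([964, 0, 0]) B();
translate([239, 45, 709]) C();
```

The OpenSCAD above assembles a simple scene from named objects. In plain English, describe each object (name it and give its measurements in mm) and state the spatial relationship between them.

A is a table with a 964×518 mm rectangular top, 49 mm thick, top surface at z = 709 mm, supported by four 46×46 mm square legs, each inset 47 mm from the nearest pair of top edges, running from the floor.

B is a chair. The seat is a 416×480×21 mm slab with its top at z = 485 mm, on four 42×42 mm corner legs (flush with the seat edges, standing on z = 0). A flat backrest 29 mm thick, 330 mm tall, spans the full seat width and rises from the seat top along its +y edge, rear face flush with the rear of the seat.

C is a four-legged stool. The seat is 292×317 mm, 36 mm thick, top at z = 389 mm. It stands on four square legs, each 44×44 mm in cross-section, from z = 0 to the seat underside, each flush with a corner of the seat. Four stretchers, 44 mm wide and 19 mm tall, connect adjacent legs with their undersides at z = 272 mm, each running between the inner faces of the legs it joins and aligned with the legs' outer faces on the other axis.

The chair is against the table's +x side, with their −y faces flush. The stool is on top of the table.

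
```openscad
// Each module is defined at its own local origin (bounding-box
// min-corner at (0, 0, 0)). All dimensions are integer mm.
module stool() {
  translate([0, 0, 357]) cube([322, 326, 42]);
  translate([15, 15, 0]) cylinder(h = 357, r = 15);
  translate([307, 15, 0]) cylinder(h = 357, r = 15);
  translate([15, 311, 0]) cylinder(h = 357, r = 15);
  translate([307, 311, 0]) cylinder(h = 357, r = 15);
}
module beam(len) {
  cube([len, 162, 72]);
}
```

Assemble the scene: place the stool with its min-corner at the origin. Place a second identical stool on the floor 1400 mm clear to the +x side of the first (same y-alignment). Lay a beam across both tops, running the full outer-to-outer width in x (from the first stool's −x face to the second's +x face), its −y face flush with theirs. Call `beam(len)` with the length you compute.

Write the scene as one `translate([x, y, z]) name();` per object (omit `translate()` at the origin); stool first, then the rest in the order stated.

stool();
translate([1722, 0, 0]) stool();
translate([0, 0, 399]) beam(2044);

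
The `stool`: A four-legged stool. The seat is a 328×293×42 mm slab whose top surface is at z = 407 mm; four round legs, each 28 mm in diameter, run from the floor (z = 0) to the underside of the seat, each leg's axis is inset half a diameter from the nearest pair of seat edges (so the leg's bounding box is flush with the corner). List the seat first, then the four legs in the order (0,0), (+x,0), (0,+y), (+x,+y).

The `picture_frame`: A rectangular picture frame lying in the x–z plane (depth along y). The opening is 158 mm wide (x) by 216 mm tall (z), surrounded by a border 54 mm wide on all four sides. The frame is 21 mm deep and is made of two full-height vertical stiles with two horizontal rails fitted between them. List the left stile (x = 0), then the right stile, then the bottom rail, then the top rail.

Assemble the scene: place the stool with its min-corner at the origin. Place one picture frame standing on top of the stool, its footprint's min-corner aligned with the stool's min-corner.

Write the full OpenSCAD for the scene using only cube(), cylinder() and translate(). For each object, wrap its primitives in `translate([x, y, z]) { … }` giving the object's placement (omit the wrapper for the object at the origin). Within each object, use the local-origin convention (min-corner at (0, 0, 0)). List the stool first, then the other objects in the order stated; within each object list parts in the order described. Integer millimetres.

translate([0, 0, 365]) cube([328, 293, 42]);
translate([14, 14, 0]) cylinder(h = 365, r = 14);
translate([314, 14, 0]) cylinder(h = 365, r = 14);
translate([14, 279, 0]) cylinder(h = 365, r = 14);
translate([314, 279, 0]) cylinder(h = 365, r = 14);
translate([0, 0, 407]) {
  cube([54, 21, 324]);
  translate([212, 0, 0]) cube([54, 21, 324]);
  translate([54, 0, 0]) cube([158, 21, 54]);
  translate([54, 0, 270]) cube([158, 21, 54]);
}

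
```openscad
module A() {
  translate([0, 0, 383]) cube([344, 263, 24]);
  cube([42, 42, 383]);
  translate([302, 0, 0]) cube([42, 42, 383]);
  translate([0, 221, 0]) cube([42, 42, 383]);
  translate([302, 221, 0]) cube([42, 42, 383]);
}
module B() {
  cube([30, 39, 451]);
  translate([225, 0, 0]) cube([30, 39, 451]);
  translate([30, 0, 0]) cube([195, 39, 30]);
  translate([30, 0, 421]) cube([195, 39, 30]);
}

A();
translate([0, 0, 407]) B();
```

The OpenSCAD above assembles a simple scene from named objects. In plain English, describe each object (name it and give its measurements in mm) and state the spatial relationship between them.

A is a four-legged stool. The seat is 344×263 mm, 24 mm thick, top at z = 407 mm. It stands on four square legs, each 42×42 mm in cross-section, from z = 0 to the seat underside, each flush with a corner of the seat.

B is a picture frame with a 195×391 mm rectangular opening (x by z) and a uniform 30 mm border on every side. Frame depth is 39 mm along y. It is built from two vertical stiles running the full outside height and two horizontal rails spanning the gap between the stiles.

The picture frame is on top of the stool.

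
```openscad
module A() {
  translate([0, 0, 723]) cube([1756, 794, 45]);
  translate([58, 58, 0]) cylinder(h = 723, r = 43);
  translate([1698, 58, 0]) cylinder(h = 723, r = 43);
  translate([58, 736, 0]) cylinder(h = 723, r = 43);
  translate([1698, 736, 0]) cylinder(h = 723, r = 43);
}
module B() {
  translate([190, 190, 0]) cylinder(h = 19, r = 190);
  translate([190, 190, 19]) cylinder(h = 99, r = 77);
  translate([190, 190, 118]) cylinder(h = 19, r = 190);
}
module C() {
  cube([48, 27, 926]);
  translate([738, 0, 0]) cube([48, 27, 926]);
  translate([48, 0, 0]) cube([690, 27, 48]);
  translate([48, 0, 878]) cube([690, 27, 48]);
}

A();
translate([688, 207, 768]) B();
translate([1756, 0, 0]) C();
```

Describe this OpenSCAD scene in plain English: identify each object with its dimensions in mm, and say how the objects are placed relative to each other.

A is a table with a 1756×794 mm rectangular top, 45 mm thick, top surface at z = 768 mm, supported by four round legs of 86 mm diameter, each leg's bounding box inset 15 mm from the nearest pair of top edges, running from the floor.

B is a spool: two coaxial disc flanges of radius 190 mm and thickness 19 mm, joined by a core cylinder of radius 77 mm and height 99 mm. The lower flange rests on z = 0 and the three cylinders share a vertical axis.

C is a picture frame with a 690×830 mm rectangular opening (x by z) and a uniform 48 mm border on every side. Frame depth is 27 mm along y. It is built from two vertical stiles running the full outside height and two horizontal rails spanning the gap between the stiles.

The spool is on top of the table, centred. The picture frame is against the table's +x side, with their −y faces flush.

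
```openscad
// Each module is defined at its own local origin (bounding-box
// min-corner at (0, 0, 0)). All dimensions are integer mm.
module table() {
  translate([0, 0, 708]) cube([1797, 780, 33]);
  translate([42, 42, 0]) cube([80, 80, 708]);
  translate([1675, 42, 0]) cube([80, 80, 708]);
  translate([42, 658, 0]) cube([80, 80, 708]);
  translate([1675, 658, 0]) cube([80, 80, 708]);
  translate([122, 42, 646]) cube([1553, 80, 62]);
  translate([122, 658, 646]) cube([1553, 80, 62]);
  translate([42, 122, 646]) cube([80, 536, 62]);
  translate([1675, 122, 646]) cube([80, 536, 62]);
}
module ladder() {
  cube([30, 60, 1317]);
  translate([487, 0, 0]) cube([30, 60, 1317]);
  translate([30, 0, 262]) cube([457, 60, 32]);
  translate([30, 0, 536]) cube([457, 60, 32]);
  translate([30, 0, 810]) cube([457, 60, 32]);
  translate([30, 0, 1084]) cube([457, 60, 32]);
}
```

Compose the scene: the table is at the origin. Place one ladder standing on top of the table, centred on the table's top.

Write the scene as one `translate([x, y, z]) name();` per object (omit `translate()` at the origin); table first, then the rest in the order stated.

table();
translate([640, 360, 741]) ladder();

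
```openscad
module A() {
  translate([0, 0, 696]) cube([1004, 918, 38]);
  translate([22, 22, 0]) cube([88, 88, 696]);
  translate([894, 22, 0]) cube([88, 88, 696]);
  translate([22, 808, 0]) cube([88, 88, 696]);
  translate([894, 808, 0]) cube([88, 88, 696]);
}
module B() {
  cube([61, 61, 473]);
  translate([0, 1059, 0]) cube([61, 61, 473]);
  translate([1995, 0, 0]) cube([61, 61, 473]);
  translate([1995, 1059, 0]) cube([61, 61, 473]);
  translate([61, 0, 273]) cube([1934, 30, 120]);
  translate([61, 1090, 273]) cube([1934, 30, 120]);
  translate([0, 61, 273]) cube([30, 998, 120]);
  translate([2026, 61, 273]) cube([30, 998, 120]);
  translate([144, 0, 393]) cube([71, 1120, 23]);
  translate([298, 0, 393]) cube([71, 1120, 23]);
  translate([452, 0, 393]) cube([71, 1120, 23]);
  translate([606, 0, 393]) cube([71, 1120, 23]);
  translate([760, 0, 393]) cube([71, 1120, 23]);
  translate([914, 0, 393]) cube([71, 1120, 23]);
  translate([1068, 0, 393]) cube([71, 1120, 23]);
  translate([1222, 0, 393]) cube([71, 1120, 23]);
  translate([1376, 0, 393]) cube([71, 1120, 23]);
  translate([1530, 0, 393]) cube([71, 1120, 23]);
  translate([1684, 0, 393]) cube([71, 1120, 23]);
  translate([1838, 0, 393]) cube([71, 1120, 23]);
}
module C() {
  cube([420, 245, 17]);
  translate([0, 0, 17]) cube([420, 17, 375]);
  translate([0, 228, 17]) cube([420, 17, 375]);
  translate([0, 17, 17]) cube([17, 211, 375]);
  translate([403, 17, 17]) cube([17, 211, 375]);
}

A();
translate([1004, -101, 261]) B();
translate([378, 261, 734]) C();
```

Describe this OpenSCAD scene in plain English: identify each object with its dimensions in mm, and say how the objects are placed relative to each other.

A is a table with a 1004×918 mm rectangular top, 38 mm thick, top surface at z = 734 mm, supported by four 88×88 mm square legs, each inset 22 mm from the nearest pair of top edges, running from the floor.

B is a bed frame 2056 mm long (x) by 1120 mm wide (y). Four 61×61 mm corner posts, 473 mm tall, at the corners of the footprint. Four rails of 30 mm thickness and 120 mm height run between adjacent posts with their undersides at z = 273 mm, their outer faces flush with the outside of the frame (the two x-running rails run between the posts' inner faces; the two y-running rails run between the posts' inner faces). 12 slats, each 71 mm wide (x) and 23 mm thick, lie across the top of the two x-running rails, running the full 1120 mm width of the frame in y; the slats are evenly spaced along x between the inner faces of the end posts with equal gaps (rounded down to the nearest mm) at the −x end and between each pair — any rounding remainder accumulates at the +x end.

C is an open storage box with external size 420×245×392 mm and wall thickness 17 mm (the base is also 17 mm thick). The base covers the whole footprint; the four walls stand on the base, with the y-facing walls full-width and the x-facing walls fitting between their inner faces.

The bed frame is beside the table with their tops flush at z = 734. The open box is on top of the table.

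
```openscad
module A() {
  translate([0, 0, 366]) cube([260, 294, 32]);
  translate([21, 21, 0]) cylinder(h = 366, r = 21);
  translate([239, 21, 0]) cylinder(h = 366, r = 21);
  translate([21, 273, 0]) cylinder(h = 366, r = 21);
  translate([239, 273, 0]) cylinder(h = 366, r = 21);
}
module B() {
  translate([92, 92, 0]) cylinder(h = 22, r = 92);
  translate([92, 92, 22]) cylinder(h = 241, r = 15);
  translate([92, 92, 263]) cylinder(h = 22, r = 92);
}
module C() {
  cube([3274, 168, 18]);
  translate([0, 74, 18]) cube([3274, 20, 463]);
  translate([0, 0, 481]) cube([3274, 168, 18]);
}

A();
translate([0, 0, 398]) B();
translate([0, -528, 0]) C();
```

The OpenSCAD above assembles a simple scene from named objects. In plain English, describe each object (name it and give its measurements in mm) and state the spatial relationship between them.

A is a simple wooden stool: a rectangular seat 260 mm (x) by 294 mm (y), 32 mm thick, top face at z = 398 mm, on four round legs, each 42 mm in diameter. The legs rest on z = 0, each leg's axis is inset half a diameter from the nearest pair of seat edges (so the leg's bounding box is flush with the corner).

B is a spool: two coaxial disc flanges of radius 92 mm and thickness 22 mm, joined by a core cylinder of radius 15 mm and height 241 mm. The lower flange rests on z = 0 and the three cylinders share a vertical axis.

C is an I-beam lying along x, 3274 mm long. Overall section height 499 mm. Two flanges 168 mm wide (y) and 18 mm thick, one on the floor and one at the top; a web 20 mm thick runs between them, centred on the flange width.

The spool is on top of the stool. The I-beam is on the floor beside the stool on its −y side.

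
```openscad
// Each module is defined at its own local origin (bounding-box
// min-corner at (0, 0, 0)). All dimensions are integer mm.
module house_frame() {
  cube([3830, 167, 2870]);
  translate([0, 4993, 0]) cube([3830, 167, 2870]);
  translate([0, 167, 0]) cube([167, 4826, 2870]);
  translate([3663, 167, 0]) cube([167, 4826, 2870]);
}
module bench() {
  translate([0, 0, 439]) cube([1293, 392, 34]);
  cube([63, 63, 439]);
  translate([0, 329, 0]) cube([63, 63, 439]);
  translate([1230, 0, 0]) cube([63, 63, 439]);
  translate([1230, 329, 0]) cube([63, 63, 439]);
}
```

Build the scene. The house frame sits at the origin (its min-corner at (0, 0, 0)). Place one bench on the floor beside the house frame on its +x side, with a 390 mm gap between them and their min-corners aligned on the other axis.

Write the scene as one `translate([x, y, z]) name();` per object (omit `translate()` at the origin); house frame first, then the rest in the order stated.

house_frame();
translate([4220, 0, 0]) bench();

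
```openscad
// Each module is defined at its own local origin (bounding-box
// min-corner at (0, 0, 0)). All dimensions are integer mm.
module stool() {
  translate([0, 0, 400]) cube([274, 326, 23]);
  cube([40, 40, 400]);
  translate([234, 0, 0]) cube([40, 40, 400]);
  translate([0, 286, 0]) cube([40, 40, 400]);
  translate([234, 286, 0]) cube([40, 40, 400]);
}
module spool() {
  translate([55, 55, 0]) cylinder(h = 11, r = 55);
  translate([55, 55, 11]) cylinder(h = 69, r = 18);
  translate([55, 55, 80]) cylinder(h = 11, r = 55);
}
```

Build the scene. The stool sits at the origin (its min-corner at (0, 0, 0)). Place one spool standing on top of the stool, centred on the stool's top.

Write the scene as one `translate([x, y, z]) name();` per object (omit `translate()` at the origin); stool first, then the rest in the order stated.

stool();
translate([82, 108, 423]) spool();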